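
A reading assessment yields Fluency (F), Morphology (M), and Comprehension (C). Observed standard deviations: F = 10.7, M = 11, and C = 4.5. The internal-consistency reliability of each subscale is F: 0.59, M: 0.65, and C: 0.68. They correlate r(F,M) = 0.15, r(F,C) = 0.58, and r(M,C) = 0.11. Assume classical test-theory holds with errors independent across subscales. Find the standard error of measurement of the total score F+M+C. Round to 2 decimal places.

9.79

Var(total) = 255.74 + 102.054 = 357.794.
True-score variance = 159.969 + 102.054 = 262.023, so reliability = 0.7323.
Error variance = 357.794 − 262.023 = 95.7709; SEM = √95.7709 = 9.79.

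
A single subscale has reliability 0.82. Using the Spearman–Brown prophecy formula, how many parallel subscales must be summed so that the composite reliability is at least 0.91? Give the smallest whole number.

k ≥ ρ*(1−ρ₁)/(ρ₁(1−ρ*)) = 0.91·0.18 / (0.82·0.09) = 2.220.
Smallest integer k = 3.

3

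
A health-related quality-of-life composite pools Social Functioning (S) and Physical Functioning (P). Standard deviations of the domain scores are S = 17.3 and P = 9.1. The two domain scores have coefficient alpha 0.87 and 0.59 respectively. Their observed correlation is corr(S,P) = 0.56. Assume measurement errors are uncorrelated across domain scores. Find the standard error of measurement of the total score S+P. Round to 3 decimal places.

8.536

Var(total) = 382.1 + 176.322 = 558.422.
True-score variance = 309.24 + 176.322 = 485.562, so reliability = 0.8695.
Error variance = 558.422 − 485.562 = 72.8598; SEM = √72.8598 = 8.536.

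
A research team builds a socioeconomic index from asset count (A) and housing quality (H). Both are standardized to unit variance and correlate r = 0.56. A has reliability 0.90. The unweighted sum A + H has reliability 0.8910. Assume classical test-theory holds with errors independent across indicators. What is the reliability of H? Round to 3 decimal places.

Var(A+H) = 2 + 2·0.56 = 3.120.
True-score variance = ρ_A + ρ_H + 2·0.56, so 0.8910 = (0.90 + ρ_H + 1.12) / 3.120.
ρ_H = 0.8910·3.120 − 0.90 − 1.12 = 0.760.

0.760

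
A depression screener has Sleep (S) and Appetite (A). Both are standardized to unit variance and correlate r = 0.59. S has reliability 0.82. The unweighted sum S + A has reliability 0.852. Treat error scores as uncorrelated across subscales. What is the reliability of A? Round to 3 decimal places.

0.709

Var(S+A) = 2 + 2·0.59 = 3.180.
True-score variance = ρ_S + ρ_A + 2·0.59, so 0.852 = (0.82 + ρ_A + 1.18) / 3.180.
ρ_A = 0.852·3.180 − 0.82 − 1.18 = 0.709.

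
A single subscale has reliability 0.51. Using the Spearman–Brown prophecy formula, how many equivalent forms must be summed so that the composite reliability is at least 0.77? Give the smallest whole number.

4

k ≥ ρ*(1−ρ₁)/(ρ₁(1−ρ*)) = 0.77·0.49 / (0.51·0.23) = 3.217.
Smallest integer k = 4.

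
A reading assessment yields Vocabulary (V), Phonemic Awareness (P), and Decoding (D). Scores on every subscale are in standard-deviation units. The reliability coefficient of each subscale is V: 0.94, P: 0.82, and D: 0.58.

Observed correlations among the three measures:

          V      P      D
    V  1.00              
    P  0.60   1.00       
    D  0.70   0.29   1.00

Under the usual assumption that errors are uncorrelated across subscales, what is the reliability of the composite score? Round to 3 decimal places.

0.893

Var(V+P+D) = 3 + 2·[0.60 + 0.70 + 0.29] = 3 + 3.18 = 6.18.
With uncorrelated errors the cross-covariances are all true-score covariance, so they carry over unchanged; only the diagonal terms shrink to ρᵢσᵢ².
True-score variance = [0.94 + 0.82 + 0.58] + 3.18 = 2.34 + 3.18 = 5.52.
Reliability = 5.52 / 6.18 = 0.893.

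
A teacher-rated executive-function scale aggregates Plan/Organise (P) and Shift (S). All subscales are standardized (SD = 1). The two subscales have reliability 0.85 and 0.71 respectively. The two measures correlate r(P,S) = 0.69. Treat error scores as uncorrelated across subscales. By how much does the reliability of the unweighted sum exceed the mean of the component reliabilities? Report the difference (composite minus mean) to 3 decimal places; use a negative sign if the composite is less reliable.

Var(sum) = 2 + 1.38 = 3.38; true-score variance = 1.56 + 1.38 = 2.94; composite reliability = 0.8698.
Mean component reliability = 0.7800.
Difference = 0.8698 − 0.7800 = 0.090.

0.090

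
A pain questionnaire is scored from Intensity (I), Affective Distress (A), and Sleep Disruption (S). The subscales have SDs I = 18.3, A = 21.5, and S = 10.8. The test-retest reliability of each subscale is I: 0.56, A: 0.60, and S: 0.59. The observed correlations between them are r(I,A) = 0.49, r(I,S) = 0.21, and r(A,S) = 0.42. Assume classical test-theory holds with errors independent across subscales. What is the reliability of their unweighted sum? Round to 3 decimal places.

Var(I+A+S) = 18.3² + 21.5² + 10.8² + 2·[18.3·21.5·0.49 + 18.3·10.8·0.21 + 21.5·10.8·0.42] = 913.78 + 663.638 = 1577.42.
Because errors are independent across components, Cov(Tᵢ,Tⱼ) = Cov(Xᵢ,Xⱼ); the off-diagonal part of the true-score variance is the same as above.
True-score variance = [18.3²·0.56 + 21.5²·0.60 + 10.8²·0.59] + 663.638 = 533.706 + 663.638 = 1197.34.
Reliability = 1197.34 / 1577.42 = 0.759.

0.759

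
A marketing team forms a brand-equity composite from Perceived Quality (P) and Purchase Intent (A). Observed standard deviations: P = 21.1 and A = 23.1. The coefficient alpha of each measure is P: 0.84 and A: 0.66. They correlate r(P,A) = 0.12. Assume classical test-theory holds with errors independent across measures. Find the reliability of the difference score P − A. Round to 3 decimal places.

0.707

Var(P−A) = 21.1² + 23.1² − 2·21.1·23.1·0.12 = 978.82 − 116.978 = 861.842.
With uncorrelated errors the cross-covariances are all true-score covariance, so they carry over unchanged; only the diagonal terms shrink to ρᵢσᵢ².
True-score variance = [21.1²·0.84 + 23.1²·0.66] − 116.978 = 726.159 − 116.978 = 609.181.
Reliability = 609.181 / 861.842 = 0.707.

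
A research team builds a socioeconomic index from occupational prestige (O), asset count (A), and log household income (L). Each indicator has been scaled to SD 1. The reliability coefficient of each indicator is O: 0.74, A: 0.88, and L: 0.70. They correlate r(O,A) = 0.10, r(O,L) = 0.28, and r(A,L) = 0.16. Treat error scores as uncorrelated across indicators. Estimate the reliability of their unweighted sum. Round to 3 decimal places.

0.833

Var(O+A+L) = 3 + 2·[0.10 + 0.28 + 0.16] = 3 + 1.08 = 4.08.
Because errors are independent across components, Cov(Tᵢ,Tⱼ) = Cov(Xᵢ,Xⱼ); the off-diagonal part of the true-score variance is the same as above.
True-score variance = [0.74 + 0.88 + 0.70] + 1.08 = 2.32 + 1.08 = 3.4.
Reliability = 3.4 / 4.08 = 0.833.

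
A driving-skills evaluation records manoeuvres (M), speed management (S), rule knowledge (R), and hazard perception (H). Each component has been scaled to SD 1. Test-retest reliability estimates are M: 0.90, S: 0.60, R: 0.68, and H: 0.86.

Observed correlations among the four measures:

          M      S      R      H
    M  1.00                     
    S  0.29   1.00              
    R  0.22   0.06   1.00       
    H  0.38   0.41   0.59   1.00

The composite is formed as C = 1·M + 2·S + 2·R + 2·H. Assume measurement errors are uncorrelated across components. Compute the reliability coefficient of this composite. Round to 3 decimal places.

Var(C) = 1 + 2² + 2² + 2² + 2·[2·0.29 + 2·0.22 + 2·0.38 + 4·0.06 + 4·0.41 + 4·0.59] = 13 + 12.04 = 25.04.
Because errors are independent across components, Cov(Tᵢ,Tⱼ) = Cov(Xᵢ,Xⱼ); the off-diagonal part of the true-score variance is the same as above.
True-score variance = [0.90 + 2²·0.60 + 2²·0.68 + 2²·0.86] + 12.04 = 9.46 + 12.04 = 21.5.
Reliability = 21.5 / 25.04 = 0.859.

0.859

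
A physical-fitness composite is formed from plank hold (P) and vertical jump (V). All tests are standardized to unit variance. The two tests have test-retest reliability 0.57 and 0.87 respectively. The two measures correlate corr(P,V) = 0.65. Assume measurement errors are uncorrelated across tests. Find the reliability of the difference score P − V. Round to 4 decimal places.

Var(P−V) = 1 + 1 − 2·0.65 = 2 − 1.3 = 0.7.
With uncorrelated errors the cross-covariances are all true-score covariance, so they carry over unchanged; only the diagonal terms shrink to ρᵢσᵢ².
True-score variance = [0.57 + 0.87] − 1.3 = 1.44 − 1.3 = 0.14.
Reliability = 0.14 / 0.7 = 0.2000.

0.2000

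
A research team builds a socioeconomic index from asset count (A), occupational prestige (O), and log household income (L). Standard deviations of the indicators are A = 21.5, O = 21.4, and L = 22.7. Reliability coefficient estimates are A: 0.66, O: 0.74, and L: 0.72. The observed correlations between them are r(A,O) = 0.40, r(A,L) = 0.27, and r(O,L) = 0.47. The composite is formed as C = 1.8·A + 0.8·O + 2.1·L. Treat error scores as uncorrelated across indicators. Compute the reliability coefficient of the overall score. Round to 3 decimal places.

0.808

Var(C) = 1.8²·21.5² + 0.8²·21.4² + 2.1²·22.7² + 2·[1.44·21.5·21.4·0.40 + 3.78·21.5·22.7·0.27 + 1.68·21.4·22.7·0.47] = 4063.21 + 2293.39 = 6356.6.
Under uncorrelated errors the observed covariances equal the true-score covariances, so only the own-variance terms attenuate.
True-score variance = [1.8²·21.5²·0.66 + 0.8²·21.4²·0.74 + 2.1²·22.7²·0.72] + 2293.39 = 2841.51 + 2293.39 = 5134.9.
Reliability = 5134.9 / 6356.6 = 0.808.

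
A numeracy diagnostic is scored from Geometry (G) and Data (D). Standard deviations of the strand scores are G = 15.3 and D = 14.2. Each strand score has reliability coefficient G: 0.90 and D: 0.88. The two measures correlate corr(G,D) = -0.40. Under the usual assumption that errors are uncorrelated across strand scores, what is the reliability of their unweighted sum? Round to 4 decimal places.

0.8182

Var(G+D) = 15.3² + 14.2² + 2·[15.3·14.2·(-0.40)] = 435.73 − 173.808 = 261.922.
Under uncorrelated errors the observed covariances equal the true-score covariances, so only the own-variance terms attenuate.
True-score variance = [15.3²·0.90 + 14.2²·0.88] − 173.808 = 388.124 − 173.808 = 214.316.
Reliability = 214.316 / 261.922 = 0.8182.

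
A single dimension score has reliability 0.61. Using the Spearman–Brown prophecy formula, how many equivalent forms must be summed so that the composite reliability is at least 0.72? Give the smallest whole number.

2

k ≥ ρ*(1−ρ₁)/(ρ₁(1−ρ*)) = 0.72·0.39 / (0.61·0.28) = 1.644.
Smallest integer k = 2.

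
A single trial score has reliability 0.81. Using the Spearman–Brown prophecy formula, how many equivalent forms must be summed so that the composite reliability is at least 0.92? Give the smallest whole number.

k ≥ ρ*(1−ρ₁)/(ρ₁(1−ρ*)) = 0.92·0.19 / (0.81·0.08) = 2.698.
Smallest integer k = 3.

3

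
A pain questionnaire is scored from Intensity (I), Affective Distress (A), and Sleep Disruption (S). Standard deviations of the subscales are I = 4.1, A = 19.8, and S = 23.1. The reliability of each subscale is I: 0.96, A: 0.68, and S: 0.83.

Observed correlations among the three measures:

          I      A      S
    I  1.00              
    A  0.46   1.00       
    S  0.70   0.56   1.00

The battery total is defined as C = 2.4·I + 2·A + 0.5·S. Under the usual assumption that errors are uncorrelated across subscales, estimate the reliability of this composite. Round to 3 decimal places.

0.813

Var(C) = 2.4²·4.1² + 2²·19.8² + 0.5²·23.1² + 2·[4.8·4.1·19.8·0.46 + 1.2·4.1·23.1·0.70 + 19.8·23.1·0.56] = 1798.39 + 1029.87 = 2828.26.
Because errors are independent across components, Cov(Tᵢ,Tⱼ) = Cov(Xᵢ,Xⱼ); the off-diagonal part of the true-score variance is the same as above.
True-score variance = [2.4²·4.1²·0.96 + 2²·19.8²·0.68 + 0.5²·23.1²·0.83] + 1029.87 = 1270.03 + 1029.87 = 2299.89.
Reliability = 2299.89 / 2828.26 = 0.813.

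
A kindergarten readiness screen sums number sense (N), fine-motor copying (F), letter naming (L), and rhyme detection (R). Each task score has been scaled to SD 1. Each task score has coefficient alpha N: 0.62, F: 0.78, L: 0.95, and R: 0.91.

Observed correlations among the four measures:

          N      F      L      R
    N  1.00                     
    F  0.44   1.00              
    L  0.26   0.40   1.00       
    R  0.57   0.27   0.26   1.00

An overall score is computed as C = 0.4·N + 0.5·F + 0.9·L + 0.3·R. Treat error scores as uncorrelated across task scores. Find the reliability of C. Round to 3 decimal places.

Var(C) = 0.4² + 0.5² + 0.9² + 0.3² + 2·[0.2·0.44 + 0.36·0.26 + 0.12·0.57 + 0.45·0.40 + 0.15·0.27 + 0.27·0.26] = 1.31 + 1.0814 = 2.3914.
With uncorrelated errors the cross-covariances are all true-score covariance, so they carry over unchanged; only the diagonal terms shrink to ρᵢσᵢ².
True-score variance = [0.4²·0.62 + 0.5²·0.78 + 0.9²·0.95 + 0.3²·0.91] + 1.0814 = 1.1456 + 1.0814 = 2.227.
Reliability = 2.227 / 2.3914 = 0.931.

0.931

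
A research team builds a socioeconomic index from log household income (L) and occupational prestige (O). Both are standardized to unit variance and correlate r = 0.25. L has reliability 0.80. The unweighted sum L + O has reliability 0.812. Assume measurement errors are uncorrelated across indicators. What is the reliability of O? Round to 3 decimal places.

0.730

Var(L+O) = 2 + 2·0.25 = 2.500.
True-score variance = ρ_L + ρ_O + 2·0.25, so 0.812 = (0.80 + ρ_O + 0.50) / 2.500.
ρ_O = 0.812·2.500 − 0.80 − 0.50 = 0.730.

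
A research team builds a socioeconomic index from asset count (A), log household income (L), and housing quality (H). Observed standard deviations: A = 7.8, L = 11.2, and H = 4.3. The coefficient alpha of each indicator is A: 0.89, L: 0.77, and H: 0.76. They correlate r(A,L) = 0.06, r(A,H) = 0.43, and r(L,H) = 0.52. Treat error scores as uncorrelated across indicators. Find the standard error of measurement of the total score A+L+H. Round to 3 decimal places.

6.323

Var(total) = 204.77 + 89.414 = 294.184.
True-score variance = 164.789 + 89.414 = 254.203, so reliability = 0.8641.
Error variance = 294.184 − 254.203 = 39.9812; SEM = √39.9812 = 6.323.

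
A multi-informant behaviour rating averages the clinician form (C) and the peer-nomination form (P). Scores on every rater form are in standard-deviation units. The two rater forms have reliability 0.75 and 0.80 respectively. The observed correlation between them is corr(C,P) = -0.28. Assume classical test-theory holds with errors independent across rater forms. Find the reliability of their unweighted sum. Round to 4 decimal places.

Var(C+P) = 2 + 2·[(-0.28)] = 2 − 0.56 = 1.44.
Under uncorrelated errors the observed covariances equal the true-score covariances, so only the own-variance terms attenuate.
True-score variance = [0.75 + 0.80] − 0.56 = 1.55 − 0.56 = 0.99.
Reliability = 0.99 / 1.44 = 0.6875.

0.6875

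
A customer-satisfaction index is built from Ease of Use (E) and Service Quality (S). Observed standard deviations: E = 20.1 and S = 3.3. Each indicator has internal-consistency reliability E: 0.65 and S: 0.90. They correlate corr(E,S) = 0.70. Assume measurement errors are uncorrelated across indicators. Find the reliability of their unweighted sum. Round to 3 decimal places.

Var(E+S) = 20.1² + 3.3² + 2·[20.1·3.3·0.70] = 414.9 + 92.862 = 507.762.
Under uncorrelated errors the observed covariances equal the true-score covariances, so only the own-variance terms attenuate.
True-score variance = [20.1²·0.65 + 3.3²·0.90] + 92.862 = 272.408 + 92.862 = 365.269.
Reliability = 365.269 / 507.762 = 0.719.

0.719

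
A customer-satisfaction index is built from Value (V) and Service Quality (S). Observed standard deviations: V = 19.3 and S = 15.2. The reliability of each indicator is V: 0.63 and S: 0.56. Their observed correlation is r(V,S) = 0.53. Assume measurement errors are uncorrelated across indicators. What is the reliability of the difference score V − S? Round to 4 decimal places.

0.1815

Var(V−S) = 19.3² + 15.2² − 2·19.3·15.2·0.53 = 603.53 − 310.962 = 292.568.
Under uncorrelated errors the observed covariances equal the true-score covariances, so only the own-variance terms attenuate.
True-score variance = [19.3²·0.63 + 15.2²·0.56] − 310.962 = 364.051 − 310.962 = 53.0895.
Reliability = 53.0895 / 292.568 = 0.1815.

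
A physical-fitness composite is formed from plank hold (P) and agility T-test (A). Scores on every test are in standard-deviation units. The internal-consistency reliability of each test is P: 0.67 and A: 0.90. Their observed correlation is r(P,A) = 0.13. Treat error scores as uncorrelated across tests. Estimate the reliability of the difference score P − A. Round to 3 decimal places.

0.753

Var(P−A) = 1 + 1 − 2·0.13 = 2 − 0.26 = 1.74.
Because errors are independent across components, Cov(Tᵢ,Tⱼ) = Cov(Xᵢ,Xⱼ); the off-diagonal part of the true-score variance is the same as above.
True-score variance = [0.67 + 0.90] − 0.26 = 1.57 − 0.26 = 1.31.
Reliability = 1.31 / 1.74 = 0.753.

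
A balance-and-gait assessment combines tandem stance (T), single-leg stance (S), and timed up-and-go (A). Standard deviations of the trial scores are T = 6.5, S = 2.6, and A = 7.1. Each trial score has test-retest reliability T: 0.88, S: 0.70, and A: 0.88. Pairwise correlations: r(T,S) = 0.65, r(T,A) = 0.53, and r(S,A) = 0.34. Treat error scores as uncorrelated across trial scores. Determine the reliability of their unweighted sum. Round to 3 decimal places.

0.928

Var(T+S+A) = 6.5² + 2.6² + 7.1² + 2·[6.5·2.6·0.65 + 6.5·7.1·0.53 + 2.6·7.1·0.34] = 99.42 + 83.4418 = 182.862.
Because errors are independent across components, Cov(Tᵢ,Tⱼ) = Cov(Xᵢ,Xⱼ); the off-diagonal part of the true-score variance is the same as above.
True-score variance = [6.5²·0.88 + 2.6²·0.70 + 7.1²·0.88] + 83.4418 = 86.2728 + 83.4418 = 169.715.
Reliability = 169.715 / 182.862 = 0.928.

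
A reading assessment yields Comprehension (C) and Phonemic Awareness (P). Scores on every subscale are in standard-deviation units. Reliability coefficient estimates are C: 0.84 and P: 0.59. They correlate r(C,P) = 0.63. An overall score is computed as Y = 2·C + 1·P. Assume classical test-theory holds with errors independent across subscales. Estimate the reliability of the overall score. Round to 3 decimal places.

Var(Y) = 2² + 1 + 2·[2·0.63] = 5 + 2.52 = 7.52.
Because errors are independent across components, Cov(Tᵢ,Tⱼ) = Cov(Xᵢ,Xⱼ); the off-diagonal part of the true-score variance is the same as above.
True-score variance = [2²·0.84 + 0.59] + 2.52 = 3.95 + 2.52 = 6.47.
Reliability = 6.47 / 7.52 = 0.860.

0.860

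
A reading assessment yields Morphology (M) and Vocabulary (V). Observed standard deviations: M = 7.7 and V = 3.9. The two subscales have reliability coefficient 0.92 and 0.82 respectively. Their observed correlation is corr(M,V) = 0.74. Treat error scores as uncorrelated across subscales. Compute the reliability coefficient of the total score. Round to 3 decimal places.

0.937

Var(M+V) = 7.7² + 3.9² + 2·[7.7·3.9·0.74] = 74.5 + 44.4444 = 118.944.
Because errors are independent across components, Cov(Tᵢ,Tⱼ) = Cov(Xᵢ,Xⱼ); the off-diagonal part of the true-score variance is the same as above.
True-score variance = [7.7²·0.92 + 3.9²·0.82] + 44.4444 = 67.019 + 44.4444 = 111.463.
Reliability = 111.463 / 118.944 = 0.937.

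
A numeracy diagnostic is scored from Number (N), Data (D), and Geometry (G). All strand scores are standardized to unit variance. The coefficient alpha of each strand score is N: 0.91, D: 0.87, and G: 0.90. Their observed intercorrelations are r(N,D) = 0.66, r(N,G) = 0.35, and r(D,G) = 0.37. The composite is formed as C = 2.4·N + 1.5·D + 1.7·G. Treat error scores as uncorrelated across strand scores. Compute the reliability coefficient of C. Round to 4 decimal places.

0.9461

Var(C) = 2.4² + 1.5² + 1.7² + 2·[3.6·0.66 + 4.08·0.35 + 2.55·0.37] = 10.9 + 9.495 = 20.395.
Under uncorrelated errors the observed covariances equal the true-score covariances, so only the own-variance terms attenuate.
True-score variance = [2.4²·0.91 + 1.5²·0.87 + 1.7²·0.90] + 9.495 = 9.8001 + 9.495 = 19.2951.
Reliability = 19.2951 / 20.395 = 0.9461.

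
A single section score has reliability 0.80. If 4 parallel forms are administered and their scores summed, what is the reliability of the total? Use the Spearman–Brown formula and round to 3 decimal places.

ρ_k = kρ / (1 + (k−1)ρ) = 4·0.80 / (1 + 3·0.80) = 3.200 / 3.400 = 0.941.

0.941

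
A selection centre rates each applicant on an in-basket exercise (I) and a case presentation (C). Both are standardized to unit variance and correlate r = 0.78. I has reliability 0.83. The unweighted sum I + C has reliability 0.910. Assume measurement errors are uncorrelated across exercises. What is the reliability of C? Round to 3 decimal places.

0.850

Var(I+C) = 2 + 2·0.78 = 3.560.
True-score variance = ρ_I + ρ_C + 2·0.78, so 0.910 = (0.83 + ρ_C + 1.56) / 3.560.
ρ_C = 0.910·3.560 − 0.83 − 1.56 = 0.850.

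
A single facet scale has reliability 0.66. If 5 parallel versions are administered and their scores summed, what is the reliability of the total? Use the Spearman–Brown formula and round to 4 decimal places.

0.9066

ρ_k = kρ / (1 + (k−1)ρ) = 5·0.66 / (1 + 4·0.66) = 3.300 / 3.640 = 0.9066.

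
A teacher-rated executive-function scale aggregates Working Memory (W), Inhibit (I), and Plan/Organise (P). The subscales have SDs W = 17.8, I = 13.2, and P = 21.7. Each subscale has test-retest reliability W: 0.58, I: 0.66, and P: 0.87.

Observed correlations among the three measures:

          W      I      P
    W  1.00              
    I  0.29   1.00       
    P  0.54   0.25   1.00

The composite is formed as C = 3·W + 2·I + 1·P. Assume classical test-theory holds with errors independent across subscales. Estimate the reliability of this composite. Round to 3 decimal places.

0.765

Var(C) = 3²·17.8² + 2²·13.2² + 21.7² + 2·[6·17.8·13.2·0.29 + 3·17.8·21.7·0.54 + 2·13.2·21.7·0.25] = 4019.41 + 2355.58 = 6374.99.
With uncorrelated errors the cross-covariances are all true-score covariance, so they carry over unchanged; only the diagonal terms shrink to ρᵢσᵢ².
True-score variance = [3²·17.8²·0.58 + 2²·13.2²·0.66 + 21.7²·0.87] + 2355.58 = 2523.57 + 2355.58 = 4879.16.
Reliability = 4879.16 / 6374.99 = 0.765.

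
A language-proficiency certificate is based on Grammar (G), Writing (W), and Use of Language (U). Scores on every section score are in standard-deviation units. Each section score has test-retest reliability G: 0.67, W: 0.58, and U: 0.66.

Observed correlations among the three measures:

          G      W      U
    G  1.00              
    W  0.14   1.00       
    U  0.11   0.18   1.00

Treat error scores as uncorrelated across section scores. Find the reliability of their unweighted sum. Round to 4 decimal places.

Var(G+W+U) = 3 + 2·[0.14 + 0.11 + 0.18] = 3 + 0.86 = 3.86.
With uncorrelated errors the cross-covariances are all true-score covariance, so they carry over unchanged; only the diagonal terms shrink to ρᵢσᵢ².
True-score variance = [0.67 + 0.58 + 0.66] + 0.86 = 1.91 + 0.86 = 2.77.
Reliability = 2.77 / 3.86 = 0.7176.

0.7176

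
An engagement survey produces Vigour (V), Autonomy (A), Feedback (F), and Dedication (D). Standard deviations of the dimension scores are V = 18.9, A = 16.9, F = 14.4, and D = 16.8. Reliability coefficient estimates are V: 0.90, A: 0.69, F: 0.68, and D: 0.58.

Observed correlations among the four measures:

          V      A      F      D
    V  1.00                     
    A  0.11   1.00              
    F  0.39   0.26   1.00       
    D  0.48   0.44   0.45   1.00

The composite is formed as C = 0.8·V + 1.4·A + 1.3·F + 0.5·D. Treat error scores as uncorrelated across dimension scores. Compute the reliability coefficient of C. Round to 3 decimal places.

0.845

Var(C) = 0.8²·18.9² + 1.4²·16.9² + 1.3²·14.4² + 0.5²·16.8² + 2·[1.12·18.9·16.9·0.11 + 1.04·18.9·14.4·0.39 + 0.4·18.9·16.8·0.48 + 1.82·16.9·14.4·0.26 + 0.7·16.9·16.8·0.44 + 0.65·14.4·16.8·0.45] = 1209.41 + 968.14 = 2177.55.
Under uncorrelated errors the observed covariances equal the true-score covariances, so only the own-variance terms attenuate.
True-score variance = [0.8²·18.9²·0.90 + 1.4²·16.9²·0.69 + 1.3²·14.4²·0.68 + 0.5²·16.8²·0.58] + 968.14 = 871.235 + 968.14 = 1839.38.
Reliability = 1839.38 / 2177.55 = 0.845.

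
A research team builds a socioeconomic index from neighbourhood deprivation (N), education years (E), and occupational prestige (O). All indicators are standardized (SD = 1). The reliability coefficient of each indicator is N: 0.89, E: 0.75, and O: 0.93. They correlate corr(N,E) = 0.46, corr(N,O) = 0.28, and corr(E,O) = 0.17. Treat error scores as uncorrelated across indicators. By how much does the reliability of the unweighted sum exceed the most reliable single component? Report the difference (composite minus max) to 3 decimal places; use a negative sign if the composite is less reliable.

-0.019

Var(sum) = 3 + 1.82 = 4.82; true-score variance = 2.57 + 1.82 = 4.39; composite reliability = 0.9108.
Max component reliability = 0.9300.
Difference = 0.9108 − 0.9300 = -0.019.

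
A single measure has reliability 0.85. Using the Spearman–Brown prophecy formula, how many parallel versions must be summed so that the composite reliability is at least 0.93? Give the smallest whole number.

3

k ≥ ρ*(1−ρ₁)/(ρ₁(1−ρ*)) = 0.93·0.15 / (0.85·0.07) = 2.345.
Smallest integer k = 3.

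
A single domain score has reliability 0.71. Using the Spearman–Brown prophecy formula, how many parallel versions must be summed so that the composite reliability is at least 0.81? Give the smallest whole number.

k ≥ ρ*(1−ρ₁)/(ρ₁(1−ρ*)) = 0.81·0.29 / (0.71·0.19) = 1.741.
Smallest integer k = 2.

2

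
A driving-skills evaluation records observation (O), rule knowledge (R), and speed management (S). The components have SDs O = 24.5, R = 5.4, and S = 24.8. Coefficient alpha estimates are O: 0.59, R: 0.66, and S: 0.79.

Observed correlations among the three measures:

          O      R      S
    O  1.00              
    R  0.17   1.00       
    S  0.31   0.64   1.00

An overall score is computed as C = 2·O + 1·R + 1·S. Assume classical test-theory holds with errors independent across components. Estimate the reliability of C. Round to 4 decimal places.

Var(C) = 2²·24.5² + 5.4² + 24.8² + 2·[2·24.5·5.4·0.17 + 2·24.5·24.8·0.31 + 5.4·24.8·0.64] = 3045.2 + 1014.81 = 4060.01.
Because errors are independent across components, Cov(Tᵢ,Tⱼ) = Cov(Xᵢ,Xⱼ); the off-diagonal part of the true-score variance is the same as above.
True-score variance = [2²·24.5²·0.59 + 5.4²·0.66 + 24.8²·0.79] + 1014.81 = 1921.72 + 1014.81 = 2936.52.
Reliability = 2936.52 / 4060.01 = 0.7233.

0.7233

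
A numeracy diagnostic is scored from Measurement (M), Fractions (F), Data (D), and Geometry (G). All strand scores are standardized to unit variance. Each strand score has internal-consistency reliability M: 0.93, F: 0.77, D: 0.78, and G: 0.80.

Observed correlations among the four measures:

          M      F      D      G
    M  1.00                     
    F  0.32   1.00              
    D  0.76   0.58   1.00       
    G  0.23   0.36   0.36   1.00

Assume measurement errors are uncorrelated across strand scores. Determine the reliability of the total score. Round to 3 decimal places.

0.922

Var(M+F+D+G) = 4 + 2·[0.32 + 0.76 + 0.23 + 0.58 + 0.36 + 0.36] = 4 + 5.22 = 9.22.
Because errors are independent across components, Cov(Tᵢ,Tⱼ) = Cov(Xᵢ,Xⱼ); the off-diagonal part of the true-score variance is the same as above.
True-score variance = [0.93 + 0.77 + 0.78 + 0.80] + 5.22 = 3.28 + 5.22 = 8.5.
Reliability = 8.5 / 9.22 = 0.922.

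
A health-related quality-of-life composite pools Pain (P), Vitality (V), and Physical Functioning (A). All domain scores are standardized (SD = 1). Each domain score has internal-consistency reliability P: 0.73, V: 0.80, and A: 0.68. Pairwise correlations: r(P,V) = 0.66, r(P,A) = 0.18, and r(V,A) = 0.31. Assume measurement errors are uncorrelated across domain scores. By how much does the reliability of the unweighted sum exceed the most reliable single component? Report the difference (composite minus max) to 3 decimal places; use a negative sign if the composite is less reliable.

0.051

Var(sum) = 3 + 2.3 = 5.3; true-score variance = 2.21 + 2.3 = 4.51; composite reliability = 0.8509.
Max component reliability = 0.8000.
Difference = 0.8509 − 0.8000 = 0.051.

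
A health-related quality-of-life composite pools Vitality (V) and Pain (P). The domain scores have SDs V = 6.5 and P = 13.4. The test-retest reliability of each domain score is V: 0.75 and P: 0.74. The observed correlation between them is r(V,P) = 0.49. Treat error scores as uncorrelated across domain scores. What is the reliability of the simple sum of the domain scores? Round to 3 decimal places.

Var(V+P) = 6.5² + 13.4² + 2·[6.5·13.4·0.49] = 221.81 + 85.358 = 307.168.
With uncorrelated errors the cross-covariances are all true-score covariance, so they carry over unchanged; only the diagonal terms shrink to ρᵢσᵢ².
True-score variance = [6.5²·0.75 + 13.4²·0.74] + 85.358 = 164.562 + 85.358 = 249.92.
Reliability = 249.92 / 307.168 = 0.814.

0.814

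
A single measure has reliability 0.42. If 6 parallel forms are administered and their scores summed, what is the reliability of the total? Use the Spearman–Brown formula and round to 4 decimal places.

ρ_k = kρ / (1 + (k−1)ρ) = 6·0.42 / (1 + 5·0.42) = 2.520 / 3.100 = 0.8129.

0.8129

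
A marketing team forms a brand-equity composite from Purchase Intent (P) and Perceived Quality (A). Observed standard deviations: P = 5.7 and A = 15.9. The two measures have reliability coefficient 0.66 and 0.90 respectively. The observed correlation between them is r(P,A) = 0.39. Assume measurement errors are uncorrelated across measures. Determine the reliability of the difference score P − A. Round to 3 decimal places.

Var(P−A) = 5.7² + 15.9² − 2·5.7·15.9·0.39 = 285.3 − 70.6914 = 214.609.
With uncorrelated errors the cross-covariances are all true-score covariance, so they carry over unchanged; only the diagonal terms shrink to ρᵢσᵢ².
True-score variance = [5.7²·0.66 + 15.9²·0.90] − 70.6914 = 248.972 − 70.6914 = 178.281.
Reliability = 178.281 / 214.609 = 0.831.

0.831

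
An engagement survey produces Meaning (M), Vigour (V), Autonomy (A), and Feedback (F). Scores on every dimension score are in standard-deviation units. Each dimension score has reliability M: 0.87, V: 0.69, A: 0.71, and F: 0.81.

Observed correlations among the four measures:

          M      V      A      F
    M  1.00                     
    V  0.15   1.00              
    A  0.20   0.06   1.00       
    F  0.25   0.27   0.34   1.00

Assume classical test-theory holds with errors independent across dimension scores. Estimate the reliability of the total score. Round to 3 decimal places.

0.859

Var(M+V+A+F) = 4 + 2·[0.15 + 0.20 + 0.25 + 0.06 + 0.27 + 0.34] = 4 + 2.54 = 6.54.
Because errors are independent across components, Cov(Tᵢ,Tⱼ) = Cov(Xᵢ,Xⱼ); the off-diagonal part of the true-score variance is the same as above.
True-score variance = [0.87 + 0.69 + 0.71 + 0.81] + 2.54 = 3.08 + 2.54 = 5.62.
Reliability = 5.62 / 6.54 = 0.859.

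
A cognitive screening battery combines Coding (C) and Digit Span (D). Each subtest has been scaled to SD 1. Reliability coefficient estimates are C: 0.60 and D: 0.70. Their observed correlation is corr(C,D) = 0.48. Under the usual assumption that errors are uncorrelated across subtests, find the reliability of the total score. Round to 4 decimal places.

0.7635

Var(C+D) = 2 + 2·[0.48] = 2 + 0.96 = 2.96.
Under uncorrelated errors the observed covariances equal the true-score covariances, so only the own-variance terms attenuate.
True-score variance = [0.60 + 0.70] + 0.96 = 1.3 + 0.96 = 2.26.
Reliability = 2.26 / 2.96 = 0.7635.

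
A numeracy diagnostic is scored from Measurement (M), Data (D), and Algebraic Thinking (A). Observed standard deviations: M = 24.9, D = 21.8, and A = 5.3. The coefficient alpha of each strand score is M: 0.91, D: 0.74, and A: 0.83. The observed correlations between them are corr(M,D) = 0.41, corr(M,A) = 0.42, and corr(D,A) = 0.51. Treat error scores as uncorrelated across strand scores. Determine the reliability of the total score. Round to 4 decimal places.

0.8975

Var(M+D+A) = 24.9² + 21.8² + 5.3² + 2·[24.9·21.8·0.41 + 24.9·5.3·0.42 + 21.8·5.3·0.51] = 1123.34 + 673.818 = 1797.16.
Because errors are independent across components, Cov(Tᵢ,Tⱼ) = Cov(Xᵢ,Xⱼ); the off-diagonal part of the true-score variance is the same as above.
True-score variance = [24.9²·0.91 + 21.8²·0.74 + 5.3²·0.83] + 673.818 = 939.201 + 673.818 = 1613.02.
Reliability = 1613.02 / 1797.16 = 0.8975.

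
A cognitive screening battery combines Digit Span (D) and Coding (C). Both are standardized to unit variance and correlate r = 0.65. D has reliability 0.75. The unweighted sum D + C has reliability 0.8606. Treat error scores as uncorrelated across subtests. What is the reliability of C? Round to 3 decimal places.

Var(D+C) = 2 + 2·0.65 = 3.300.
True-score variance = ρ_D + ρ_C + 2·0.65, so 0.8606 = (0.75 + ρ_C + 1.30) / 3.300.
ρ_C = 0.8606·3.300 − 0.75 − 1.30 = 0.790.

0.790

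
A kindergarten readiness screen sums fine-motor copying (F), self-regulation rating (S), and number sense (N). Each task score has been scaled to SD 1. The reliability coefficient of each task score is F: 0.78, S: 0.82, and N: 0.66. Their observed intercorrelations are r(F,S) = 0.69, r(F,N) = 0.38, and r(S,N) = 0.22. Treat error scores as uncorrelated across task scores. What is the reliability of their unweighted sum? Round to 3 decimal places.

0.867

Var(F+S+N) = 3 + 2·[0.69 + 0.38 + 0.22] = 3 + 2.58 = 5.58.
With uncorrelated errors the cross-covariances are all true-score covariance, so they carry over unchanged; only the diagonal terms shrink to ρᵢσᵢ².
True-score variance = [0.78 + 0.82 + 0.66] + 2.58 = 2.26 + 2.58 = 4.84.
Reliability = 4.84 / 5.58 = 0.867.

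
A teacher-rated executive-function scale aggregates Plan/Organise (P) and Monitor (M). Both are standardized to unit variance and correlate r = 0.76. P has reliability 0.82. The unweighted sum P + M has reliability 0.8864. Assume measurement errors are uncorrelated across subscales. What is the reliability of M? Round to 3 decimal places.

Var(P+M) = 2 + 2·0.76 = 3.520.
True-score variance = ρ_P + ρ_M + 2·0.76, so 0.8864 = (0.82 + ρ_M + 1.52) / 3.520.
ρ_M = 0.8864·3.520 − 0.82 − 1.52 = 0.780.

0.780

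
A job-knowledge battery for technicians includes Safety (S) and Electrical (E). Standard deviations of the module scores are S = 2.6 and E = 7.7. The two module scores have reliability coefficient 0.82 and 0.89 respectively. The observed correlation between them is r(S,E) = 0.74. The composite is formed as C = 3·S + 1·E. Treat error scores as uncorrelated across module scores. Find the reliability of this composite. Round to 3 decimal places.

0.916

Var(C) = 3²·2.6² + 7.7² + 2·[3·2.6·7.7·0.74] = 120.13 + 88.8888 = 209.019.
With uncorrelated errors the cross-covariances are all true-score covariance, so they carry over unchanged; only the diagonal terms shrink to ρᵢσᵢ².
True-score variance = [3²·2.6²·0.82 + 7.7²·0.89] + 88.8888 = 102.657 + 88.8888 = 191.546.
Reliability = 191.546 / 209.019 = 0.916.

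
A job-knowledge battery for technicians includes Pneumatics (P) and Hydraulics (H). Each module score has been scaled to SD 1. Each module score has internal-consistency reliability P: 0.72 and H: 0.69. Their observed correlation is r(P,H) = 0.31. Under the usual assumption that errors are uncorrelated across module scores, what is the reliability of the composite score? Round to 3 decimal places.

Var(P+H) = 2 + 2·[0.31] = 2 + 0.62 = 2.62.
With uncorrelated errors the cross-covariances are all true-score covariance, so they carry over unchanged; only the diagonal terms shrink to ρᵢσᵢ².
True-score variance = [0.72 + 0.69] + 0.62 = 1.41 + 0.62 = 2.03.
Reliability = 2.03 / 2.62 = 0.775.

0.775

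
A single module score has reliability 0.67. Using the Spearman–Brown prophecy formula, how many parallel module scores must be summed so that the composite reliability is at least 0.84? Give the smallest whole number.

k ≥ ρ*(1−ρ₁)/(ρ₁(1−ρ*)) = 0.84·0.33 / (0.67·0.16) = 2.586.
Smallest integer k = 3.

3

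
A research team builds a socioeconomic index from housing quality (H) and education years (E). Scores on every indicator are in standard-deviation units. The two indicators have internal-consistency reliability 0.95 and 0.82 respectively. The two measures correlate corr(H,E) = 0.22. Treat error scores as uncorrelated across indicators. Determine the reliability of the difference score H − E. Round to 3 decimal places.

0.853

Var(H−E) = 1 + 1 − 2·0.22 = 2 − 0.44 = 1.56.
With uncorrelated errors the cross-covariances are all true-score covariance, so they carry over unchanged; only the diagonal terms shrink to ρᵢσᵢ².
True-score variance = [0.95 + 0.82] − 0.44 = 1.77 − 0.44 = 1.33.
Reliability = 1.33 / 1.56 = 0.853.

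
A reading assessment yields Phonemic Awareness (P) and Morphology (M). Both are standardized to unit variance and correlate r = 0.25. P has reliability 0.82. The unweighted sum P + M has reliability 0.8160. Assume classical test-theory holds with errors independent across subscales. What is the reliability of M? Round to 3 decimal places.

0.720

Var(P+M) = 2 + 2·0.25 = 2.500.
True-score variance = ρ_P + ρ_M + 2·0.25, so 0.8160 = (0.82 + ρ_M + 0.50) / 2.500.
ρ_M = 0.8160·2.500 − 0.82 − 0.50 = 0.720.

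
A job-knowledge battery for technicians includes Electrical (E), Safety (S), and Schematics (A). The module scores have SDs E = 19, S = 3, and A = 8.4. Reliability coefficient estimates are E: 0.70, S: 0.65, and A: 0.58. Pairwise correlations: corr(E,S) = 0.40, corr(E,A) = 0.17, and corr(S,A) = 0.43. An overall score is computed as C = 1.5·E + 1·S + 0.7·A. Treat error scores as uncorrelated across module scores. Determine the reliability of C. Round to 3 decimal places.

Var(C) = 1.5²·19² + 3² + 0.7²·8.4² + 2·[1.5·19·3·0.40 + 1.05·19·8.4·0.17 + 0.7·3·8.4·0.43] = 855.824 + 140.548 = 996.372.
Because errors are independent across components, Cov(Tᵢ,Tⱼ) = Cov(Xᵢ,Xⱼ); the off-diagonal part of the true-score variance is the same as above.
True-score variance = [1.5²·19²·0.70 + 3²·0.65 + 0.7²·8.4²·0.58] + 140.548 = 594.478 + 140.548 = 735.026.
Reliability = 735.026 / 996.372 = 0.738.

0.738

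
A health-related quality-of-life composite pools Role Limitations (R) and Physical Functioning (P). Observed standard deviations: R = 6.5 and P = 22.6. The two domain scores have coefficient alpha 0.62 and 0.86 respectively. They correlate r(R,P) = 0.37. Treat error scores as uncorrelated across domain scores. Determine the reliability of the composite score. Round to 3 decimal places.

0.868

Var(R+P) = 6.5² + 22.6² + 2·[6.5·22.6·0.37] = 553.01 + 108.706 = 661.716.
Because errors are independent across components, Cov(Tᵢ,Tⱼ) = Cov(Xᵢ,Xⱼ); the off-diagonal part of the true-score variance is the same as above.
True-score variance = [6.5²·0.62 + 22.6²·0.86] + 108.706 = 465.449 + 108.706 = 574.155.
Reliability = 574.155 / 661.716 = 0.868.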